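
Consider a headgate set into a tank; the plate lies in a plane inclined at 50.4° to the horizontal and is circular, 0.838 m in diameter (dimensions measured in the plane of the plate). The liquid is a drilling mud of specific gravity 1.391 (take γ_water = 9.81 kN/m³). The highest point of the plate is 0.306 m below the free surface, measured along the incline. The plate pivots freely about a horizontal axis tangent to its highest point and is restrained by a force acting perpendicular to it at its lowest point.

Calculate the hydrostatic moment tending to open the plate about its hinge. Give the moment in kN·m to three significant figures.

γ = 1.391 × 9.81 = 13.64571 kN/m³.
Let θ = 50.4° be the plate's angle to the horizontal; measure y along the incline from where the plane meets the free surface. Vertical depth h = y·sinθ with sinθ = 0.770513.
The centroid is at the centre, 0.419 m below the top of the plate, so y_c = 0.306 + 0.419 = 0.725 m and h_c = 0.725 × 0.770513 = 0.558622 m.
A = π(0.419)² = 0.551541 m².
Resultant F = γ·h_c·A = 13.64571 × 0.558622 × 0.551541 = 4.20428 kN.
I_c = πr⁴/4 = π × 0.419⁴/4 = 0.0242073 m⁴.
Centre of pressure: y_p = y_c + I_c/(y_c·A) = 0.725 + 0.0242073/(0.725 × 0.551541) = 0.725 + 0.0605383 = 0.785538 m along the plane.
The resultant acts 0.419 + 0.0605383 = 0.479538 m (along the plate) below the hinge at the top edge, so the moment about the hinge is M = F × 0.479538 = 4.20428 × 0.479538 = 2.01611 kN·m.

M ≈ 2.02 kN·m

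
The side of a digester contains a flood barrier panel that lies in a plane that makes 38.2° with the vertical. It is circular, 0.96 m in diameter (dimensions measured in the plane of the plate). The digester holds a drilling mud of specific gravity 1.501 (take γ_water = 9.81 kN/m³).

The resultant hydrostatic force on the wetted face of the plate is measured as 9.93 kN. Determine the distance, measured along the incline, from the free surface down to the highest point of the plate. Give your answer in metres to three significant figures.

y_top ≈ 0.706 m

γ = 1.501 × 9.81 = 14.72481 kN/m³.
A = π(0.48)² = 0.723823 m².
From F = γ·h_c·A, the centroid depth is h_c = 9.93/(14.72481 × 0.723823) = 0.931681 m.
The plate makes 38.2° with the vertical, i.e. θ = 90° − 38.2° = 51.8° to the horizontal. Measuring y along the incline from the free-surface line, vertical depth h = y·sinθ with sinθ = 0.785857.
Along the incline, y_c = h_c/sinθ = 0.931681/0.785857 = 1.18556 m.
The centroid is at the centre, 0.48 m below the top of the plate, so the highest point sits at y_top = 1.18556 − 0.48 = 0.70556 m along the incline.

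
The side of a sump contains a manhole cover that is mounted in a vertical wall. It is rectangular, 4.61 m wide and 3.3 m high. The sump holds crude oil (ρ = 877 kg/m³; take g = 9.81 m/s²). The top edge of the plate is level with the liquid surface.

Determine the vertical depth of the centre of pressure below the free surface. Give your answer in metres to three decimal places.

h_p = 2.200 m

γ = ρg = 877 × 9.81 / 1000 = 8.60337 kN/m³.
The centroid lies 3.3/2 = 1.65 m below the top edge, so the centroid depth is h_c = 1.65 m.
A = 4.61 × 3.3 = 15.213 m².
Resultant F = γ·h_c·A = 8.60337 × 1.65 × 15.213 = 215.957 kN.
I_c = b·h³/12 = 4.61 × 3.3³/12 = 13.8058 m⁴.
Centre of pressure: y_p = y_c + I_c/(y_c·A) = 1.65 + 13.8058/(1.65 × 15.213) = 1.65 + 0.55 = 2.2 m along the plane.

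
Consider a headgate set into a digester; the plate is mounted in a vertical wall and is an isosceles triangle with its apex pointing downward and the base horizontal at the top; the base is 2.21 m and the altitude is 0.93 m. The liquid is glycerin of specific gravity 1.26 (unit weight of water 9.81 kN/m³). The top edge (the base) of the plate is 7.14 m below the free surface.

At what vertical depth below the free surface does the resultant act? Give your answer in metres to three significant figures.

γ = 1.26 × 9.81 = 12.3606 kN/m³.
With the apex down, the centroid sits h/3 = 0.93/3 = 0.31 m below the base (the top edge), so the centroid depth is h_c = 7.14 + 0.31 = 7.45 m.
A = ½ × 2.21 × 0.93 = 1.02765 m².
Resultant F = γ·h_c·A = 12.3606 × 7.45 × 1.02765 = 94.6327 kN.
I_c = b·h³/36 = 2.21 × 0.93³/36 = 0.0493786 m⁴.
Centre of pressure: y_p = y_c + I_c/(y_c·A) = 7.45 + 0.0493786/(7.45 × 1.02765) = 7.45 + 0.00644967 = 7.45645 m along the plane.

h_p = 7.46 m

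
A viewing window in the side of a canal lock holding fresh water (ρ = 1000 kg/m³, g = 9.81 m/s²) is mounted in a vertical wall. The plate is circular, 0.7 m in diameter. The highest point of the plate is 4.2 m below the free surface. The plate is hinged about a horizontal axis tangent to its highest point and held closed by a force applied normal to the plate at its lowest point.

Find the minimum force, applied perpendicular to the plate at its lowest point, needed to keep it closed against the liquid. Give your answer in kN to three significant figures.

γ = ρg = 1000 × 9.81 = 9810 N/m³ = 9.81 kN/m³.
The centroid is at the centre, 0.35 m below the top of the plate, so the centroid depth is h_c = 4.2 + 0.35 = 4.55 m.
A = π(0.35)² = 0.384845 m².
Resultant F = γ·h_c·A = 9.81 × 4.55 × 0.384845 = 17.1777 kN.
I_c = πr⁴/4 = π × 0.35⁴/4 = 0.0117859 m⁴.
Centre of pressure: y_p = y_c + I_c/(y_c·A) = 4.55 + 0.0117859/(4.55 × 0.384845) = 4.55 + 0.00673078 = 4.55673 m along the plane.
The resultant acts 0.35 + 0.00673078 = 0.356731 m (along the plate) below the hinge at the top edge, so the moment about the hinge is M = F × 0.356731 = 17.1777 × 0.356731 = 6.12782 kN·m.
A normal force at the bottom, 0.7 m from the hinge, must supply this moment: P = 6.12782/0.7 = 8.75403 kN.

P ≈ 8.75 kN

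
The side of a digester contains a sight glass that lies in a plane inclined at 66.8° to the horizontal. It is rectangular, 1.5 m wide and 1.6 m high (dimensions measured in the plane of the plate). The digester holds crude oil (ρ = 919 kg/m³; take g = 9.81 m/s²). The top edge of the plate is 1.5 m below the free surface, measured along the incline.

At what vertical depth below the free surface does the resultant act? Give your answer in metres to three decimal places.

γ = ρg = 919 × 9.81 / 1000 = 9.01539 kN/m³.
Let θ = 66.8° be the plate's angle to the horizontal; measure y along the incline from where the plane meets the free surface. Vertical depth h = y·sinθ with sinθ = 0.919135.
The centroid lies 1.6/2 = 0.8 m below the top edge, so y_c = 1.5 + 0.8 = 2.3 m and h_c = 2.3 × 0.919135 = 2.11401 m.
A = 1.5 × 1.6 = 2.4 m².
Resultant F = γ·h_c·A = 9.01539 × 2.11401 × 2.4 = 45.7407 kN.
I_c = b·h³/12 = 1.5 × 1.6³/12 = 0.512 m⁴.
Centre of pressure: y_p = y_c + I_c/(y_c·A) = 2.3 + 0.512/(2.3 × 2.4) = 2.3 + 0.0927536 = 2.39275 m along the plane.
Vertically, h_p = y_p·sinθ = 2.39275 × 0.919135 = 2.19926 m.

h_p = 2.199 m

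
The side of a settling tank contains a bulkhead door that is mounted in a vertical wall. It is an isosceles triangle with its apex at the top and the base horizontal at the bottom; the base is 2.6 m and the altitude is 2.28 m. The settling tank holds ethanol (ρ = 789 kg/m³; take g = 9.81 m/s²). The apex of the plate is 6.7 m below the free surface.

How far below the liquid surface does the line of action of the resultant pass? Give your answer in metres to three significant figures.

h_p = 8.26 m

γ = ρg = 789 × 9.81 / 1000 = 7.74009 kN/m³.
With the apex up, the centroid sits 2h/3 = 2 × 2.28/3 = 1.52 m below the apex, so the centroid depth is h_c = 6.7 + 1.52 = 8.22 m.
A = ½ × 2.6 × 2.28 = 2.964 m².
Resultant F = γ·h_c·A = 7.74009 × 8.22 × 2.964 = 188.58 kN.
I_c = b·h³/36 = 2.6 × 2.28³/36 = 0.856003 m⁴.
Centre of pressure: y_p = y_c + I_c/(y_c·A) = 8.22 + 0.856003/(8.22 × 2.964) = 8.22 + 0.0351338 = 8.25513 m along the plane.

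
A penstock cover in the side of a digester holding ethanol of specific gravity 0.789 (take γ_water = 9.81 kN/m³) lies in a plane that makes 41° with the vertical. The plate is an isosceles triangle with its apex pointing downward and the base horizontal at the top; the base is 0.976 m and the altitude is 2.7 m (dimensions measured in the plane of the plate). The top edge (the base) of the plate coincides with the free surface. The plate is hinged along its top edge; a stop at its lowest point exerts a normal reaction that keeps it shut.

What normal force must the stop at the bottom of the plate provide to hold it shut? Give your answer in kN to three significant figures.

γ = 0.789 × 9.81 = 7.74009 kN/m³.
The plate makes 41° with the vertical, i.e. θ = 90° − 41° = 49° to the horizontal. Measuring y along the incline from the free-surface line, vertical depth h = y·sinθ with sinθ = 0.754710.
With the apex down, the centroid sits h/3 = 2.7/3 = 0.9 m below the base (the top edge), so y_c = 0.9 m and h_c = 0.9 × 0.754710 = 0.679239 m.
A = ½ × 0.976 × 2.7 = 1.3176 m².
Resultant F = γ·h_c·A = 7.74009 × 0.679239 × 1.3176 = 6.92711 kN.
I_c = b·h³/36 = 0.976 × 2.7³/36 = 0.533628 m⁴.
Centre of pressure: y_p = y_c + I_c/(y_c·A) = 0.9 + 0.533628/(0.9 × 1.3176) = 0.9 + 0.45 = 1.35 m along the plane.
The resultant acts 0.9 + 0.45 = 1.35 m (along the plate) below the hinge at the top edge, so the moment about the hinge is M = F × 1.35 = 6.92711 × 1.35 = 9.3516 kN·m.
A normal force at the bottom, 2.7 m from the hinge, must supply this moment: P = 9.3516/2.7 = 3.46356 kN.

P ≈ 3.46 kN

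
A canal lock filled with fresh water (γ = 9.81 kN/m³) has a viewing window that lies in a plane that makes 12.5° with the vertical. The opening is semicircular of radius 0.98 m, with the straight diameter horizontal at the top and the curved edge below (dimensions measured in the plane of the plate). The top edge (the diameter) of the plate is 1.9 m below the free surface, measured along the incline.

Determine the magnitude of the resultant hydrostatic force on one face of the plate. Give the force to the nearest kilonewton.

F ≈ 33 kN

γ = 9.81 kN/m³.
The plate makes 12.5° with the vertical, i.e. θ = 90° − 12.5° = 77.5° to the horizontal. Measuring y along the incline from the free-surface line, vertical depth h = y·sinθ with sinθ = 0.976296.
The centroid of a semicircle lies 4r/(3π) = 0.415925 m from the diameter, here below the top edge, so y_c = 1.9 + 0.415925 = 2.31593 m and h_c = 2.31593 × 0.976296 = 2.26103 m.
A = πr²/2 = π × 0.98²/2 = 1.50859 m².
Resultant F = γ·h_c·A = 9.81 × 2.26103 × 1.50859 = 33.4616 kN.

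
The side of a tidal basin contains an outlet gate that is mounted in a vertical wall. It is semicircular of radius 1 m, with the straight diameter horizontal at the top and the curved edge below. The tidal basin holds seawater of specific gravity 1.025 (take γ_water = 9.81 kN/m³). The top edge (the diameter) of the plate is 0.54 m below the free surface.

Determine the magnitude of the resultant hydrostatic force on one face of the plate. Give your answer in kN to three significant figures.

γ = 1.025 × 9.81 = 10.05525 kN/m³.
The centroid of a semicircle lies 4r/(3π) = 0.424413 m from the diameter, here below the top edge, so the centroid depth is h_c = 0.54 + 0.424413 = 0.964413 m.
A = πr²/2 = π × 1²/2 = 1.5708 m².
Resultant F = γ·h_c·A = 10.05525 × 0.964413 × 1.5708 = 15.2327 kN.

F ≈ 15.2 kN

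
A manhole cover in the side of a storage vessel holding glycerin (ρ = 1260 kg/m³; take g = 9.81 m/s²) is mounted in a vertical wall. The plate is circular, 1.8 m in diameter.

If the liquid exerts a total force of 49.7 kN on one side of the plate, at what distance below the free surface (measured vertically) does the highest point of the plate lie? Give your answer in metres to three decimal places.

γ = ρg = 1260 × 9.81 / 1000 = 12.3606 kN/m³.
A = π(0.9)² = 2.54469 m².
From F = γ·h_c·A, the centroid depth is h_c = 49.7/(12.3606 × 2.54469) = 1.58009 m.
The centroid is at the centre, 0.9 m below the top of the plate, so the highest point sits at h_top = 1.58009 − 0.9 = 0.68009 m below the surface.

d_top ≈ 0.680 m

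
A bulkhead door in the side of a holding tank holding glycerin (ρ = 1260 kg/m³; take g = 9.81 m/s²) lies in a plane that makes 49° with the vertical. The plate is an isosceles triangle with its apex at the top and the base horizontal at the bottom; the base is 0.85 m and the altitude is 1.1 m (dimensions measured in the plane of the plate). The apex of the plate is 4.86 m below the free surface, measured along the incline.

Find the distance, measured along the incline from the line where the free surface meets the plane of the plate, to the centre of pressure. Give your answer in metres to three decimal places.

γ = ρg = 1260 × 9.81 / 1000 = 12.3606 kN/m³.
The plate makes 49° with the vertical, i.e. θ = 90° − 49° = 41° to the horizontal. Measuring y along the incline from the free-surface line, vertical depth h = y·sinθ with sinθ = 0.656059.
With the apex up, the centroid sits 2h/3 = 2 × 1.1/3 = 0.733333 m below the apex, so y_c = 4.86 + 0.733333 = 5.59333 m and h_c = 5.59333 × 0.656059 = 3.66955 m.
A = ½ × 0.85 × 1.1 = 0.4675 m².
Resultant F = γ·h_c·A = 12.3606 × 3.66955 × 0.4675 = 21.2048 kN.
I_c = b·h³/36 = 0.85 × 1.1³/36 = 0.0314264 m⁴.
Centre of pressure: y_p = y_c + I_c/(y_c·A) = 5.59333 + 0.0314264/(5.59333 × 0.4675) = 5.59333 + 0.0120183 = 5.60535 m along the plane.

y_p = 5.605 m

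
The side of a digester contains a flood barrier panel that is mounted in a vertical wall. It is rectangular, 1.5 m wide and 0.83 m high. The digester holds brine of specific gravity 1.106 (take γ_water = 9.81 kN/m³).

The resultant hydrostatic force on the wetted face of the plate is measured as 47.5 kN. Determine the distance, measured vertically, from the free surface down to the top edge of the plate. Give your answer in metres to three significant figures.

γ = 1.106 × 9.81 = 10.84986 kN/m³.
A = 1.5 × 0.83 = 1.245 m².
From F = γ·h_c·A, the centroid depth is h_c = 47.5/(10.84986 × 1.245) = 3.51641 m.
The centroid lies 0.83/2 = 0.415 m below the top edge, so the top edge sits at h_top = 3.51641 − 0.415 = 3.10141 m below the surface.

d_top ≈ 3.10 m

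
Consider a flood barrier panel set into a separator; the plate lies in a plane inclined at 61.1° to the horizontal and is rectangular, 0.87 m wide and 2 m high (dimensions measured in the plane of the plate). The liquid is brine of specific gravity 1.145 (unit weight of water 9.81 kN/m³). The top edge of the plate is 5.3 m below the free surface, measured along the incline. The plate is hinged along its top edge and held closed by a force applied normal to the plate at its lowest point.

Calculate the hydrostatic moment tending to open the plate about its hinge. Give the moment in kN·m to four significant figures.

γ = 1.145 × 9.81 = 11.23245 kN/m³.
Let θ = 61.1° be the plate's angle to the horizontal; measure y along the incline from where the plane meets the free surface. Vertical depth h = y·sinθ with sinθ = 0.875465.
The centroid lies 2/2 = 1 m below the top edge, so y_c = 5.3 + 1 = 6.3 m and h_c = 6.3 × 0.875465 = 5.51543 m.
A = 0.87 × 2 = 1.74 m².
Resultant F = γ·h_c·A = 11.23245 × 5.51543 × 1.74 = 107.796 kN.
I_c = b·h³/12 = 0.87 × 2³/12 = 0.58 m⁴.
Centre of pressure: y_p = y_c + I_c/(y_c·A) = 6.3 + 0.58/(6.3 × 1.74) = 6.3 + 0.0529101 = 6.35291 m along the plane.
The resultant acts 1 + 0.0529101 = 1.05291 m (along the plate) below the hinge at the top edge, so the moment about the hinge is M = F × 1.05291 = 107.796 × 1.05291 = 113.499 kN·m.

M ≈ 113.5 kN·m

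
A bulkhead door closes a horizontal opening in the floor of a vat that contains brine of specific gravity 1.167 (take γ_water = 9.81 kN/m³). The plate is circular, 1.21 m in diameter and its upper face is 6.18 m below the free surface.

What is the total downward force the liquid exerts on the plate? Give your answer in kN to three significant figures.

F ≈ 81.4 kN

γ = 1.167 × 9.81 = 11.44827 kN/m³.
The plate is horizontal, so pressure is uniform at p = γ·h = 11.44827 × 6.18 = 70.7503 kN/m².
A = π(0.605)² = 1.1499 m².
F = p·A = 70.7503 × 1.1499 = 81.3558 kN.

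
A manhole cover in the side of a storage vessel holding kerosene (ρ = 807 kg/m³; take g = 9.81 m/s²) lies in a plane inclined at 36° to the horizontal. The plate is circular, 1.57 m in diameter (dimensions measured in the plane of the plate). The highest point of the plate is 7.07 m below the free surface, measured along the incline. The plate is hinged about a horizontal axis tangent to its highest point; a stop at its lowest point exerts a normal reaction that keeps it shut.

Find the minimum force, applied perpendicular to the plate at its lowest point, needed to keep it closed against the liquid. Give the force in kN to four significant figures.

P ≈ 36.26 kN

γ = ρg = 807 × 9.81 / 1000 = 7.91667 kN/m³.
Let θ = 36° be the plate's angle to the horizontal; measure y along the incline from where the plane meets the free surface. Vertical depth h = y·sinθ with sinθ = 0.587785.
The centroid is at the centre, 0.785 m below the top of the plate, so y_c = 7.07 + 0.785 = 7.855 m and h_c = 7.855 × 0.587785 = 4.61705 m.
A = π(0.785)² = 1.93593 m².
Resultant F = γ·h_c·A = 7.91667 × 4.61705 × 1.93593 = 70.7615 kN.
I_c = πr⁴/4 = π × 0.785⁴/4 = 0.298242 m⁴.
Centre of pressure: y_p = y_c + I_c/(y_c·A) = 7.855 + 0.298242/(7.855 × 1.93593) = 7.855 + 0.0196125 = 7.87461 m along the plane.
The resultant acts 0.785 + 0.0196125 = 0.804613 m (along the plate) below the hinge at the top edge, so the moment about the hinge is M = F × 0.804613 = 70.7615 × 0.804613 = 56.9356 kN·m.
A normal force at the bottom, 1.57 m from the hinge, must supply this moment: P = 56.9356/1.57 = 36.2647 kN.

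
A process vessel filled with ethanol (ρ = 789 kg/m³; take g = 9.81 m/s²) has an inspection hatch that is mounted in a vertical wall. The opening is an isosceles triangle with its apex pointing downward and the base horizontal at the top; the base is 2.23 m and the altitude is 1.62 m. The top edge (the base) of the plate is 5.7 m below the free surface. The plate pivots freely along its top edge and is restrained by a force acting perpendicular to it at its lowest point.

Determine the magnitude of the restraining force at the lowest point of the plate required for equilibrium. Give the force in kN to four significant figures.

γ = ρg = 789 × 9.81 / 1000 = 7.74009 kN/m³.
With the apex down, the centroid sits h/3 = 1.62/3 = 0.54 m below the base (the top edge), so the centroid depth is h_c = 5.7 + 0.54 = 6.24 m.
A = ½ × 2.23 × 1.62 = 1.8063 m².
Resultant F = γ·h_c·A = 7.74009 × 6.24 × 1.8063 = 87.241 kN.
I_c = b·h³/36 = 2.23 × 1.62³/36 = 0.263359 m⁴.
Centre of pressure: y_p = y_c + I_c/(y_c·A) = 6.24 + 0.263359/(6.24 × 1.8063) = 6.24 + 0.0233654 = 6.26337 m along the plane.
The resultant acts 0.54 + 0.0233654 = 0.563365 m (along the plate) below the hinge at the top edge, so the moment about the hinge is M = F × 0.563365 = 87.241 × 0.563365 = 49.1485 kN·m.
A normal force at the bottom, 1.62 m from the hinge, must supply this moment: P = 49.1485/1.62 = 30.3386 kN.

P ≈ 30.34 kN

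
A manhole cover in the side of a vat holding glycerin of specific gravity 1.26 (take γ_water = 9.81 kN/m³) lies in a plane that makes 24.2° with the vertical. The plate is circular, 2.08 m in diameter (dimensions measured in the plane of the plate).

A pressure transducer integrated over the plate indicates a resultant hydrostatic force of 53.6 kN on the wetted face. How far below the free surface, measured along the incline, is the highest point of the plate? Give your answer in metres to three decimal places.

y_top ≈ 0.359 m

γ = 1.26 × 9.81 = 12.3606 kN/m³.
A = π(1.04)² = 3.39795 m².
From F = γ·h_c·A, the centroid depth is h_c = 53.6/(12.3606 × 3.39795) = 1.27617 m.
The plate makes 24.2° with the vertical, i.e. θ = 90° − 24.2° = 65.8° to the horizontal. Measuring y along the incline from the free-surface line, vertical depth h = y·sinθ with sinθ = 0.912120.
Along the incline, y_c = h_c/sinθ = 1.27617/0.912120 = 1.39913 m.
The centroid is at the centre, 1.04 m below the top of the plate, so the highest point sits at y_top = 1.39913 − 1.04 = 0.35913 m along the incline.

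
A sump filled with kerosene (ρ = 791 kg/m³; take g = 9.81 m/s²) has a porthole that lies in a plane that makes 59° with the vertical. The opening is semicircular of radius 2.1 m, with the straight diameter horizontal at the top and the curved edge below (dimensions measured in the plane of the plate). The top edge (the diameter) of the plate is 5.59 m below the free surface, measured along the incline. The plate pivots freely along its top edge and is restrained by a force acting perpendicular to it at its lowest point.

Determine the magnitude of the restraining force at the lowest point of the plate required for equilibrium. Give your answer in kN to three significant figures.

P ≈ 80.2 kN

γ = ρg = 791 × 9.81 / 1000 = 7.75971 kN/m³.
The plate makes 59° with the vertical, i.e. θ = 90° − 59° = 31° to the horizontal. Measuring y along the incline from the free-surface line, vertical depth h = y·sinθ with sinθ = 0.515038.
The centroid of a semicircle lies 4r/(3π) = 0.891268 m from the diameter, here below the top edge, so y_c = 5.59 + 0.891268 = 6.48127 m and h_c = 6.48127 × 0.515038 = 3.3381 m.
A = πr²/2 = π × 2.1²/2 = 6.92721 m².
Resultant F = γ·h_c·A = 7.75971 × 3.3381 × 6.92721 = 179.433 kN.
I_c = (π/8 − 8/(9π))·r⁴ = 0.109757 × 2.1⁴ = 2.13457 m⁴.
Centre of pressure: y_p = y_c + I_c/(y_c·A) = 6.48127 + 2.13457/(6.48127 × 6.92721) = 6.48127 + 0.0475436 = 6.52881 m along the plane.
The resultant acts 0.891268 + 0.0475436 = 0.938812 m (along the plate) below the hinge at the top edge, so the moment about the hinge is M = F × 0.938812 = 179.433 × 0.938812 = 168.454 kN·m.
A normal force at the bottom, 2.1 m from the hinge, must supply this moment: P = 168.454/2.1 = 80.2162 kN.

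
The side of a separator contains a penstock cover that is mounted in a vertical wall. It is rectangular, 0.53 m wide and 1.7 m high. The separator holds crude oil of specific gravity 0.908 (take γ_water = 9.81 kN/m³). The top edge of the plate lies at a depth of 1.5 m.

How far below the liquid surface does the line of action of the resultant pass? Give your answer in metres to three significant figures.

γ = 0.908 × 9.81 = 8.90748 kN/m³.
The centroid lies 1.7/2 = 0.85 m below the top edge, so the centroid depth is h_c = 1.5 + 0.85 = 2.35 m.
A = 0.53 × 1.7 = 0.901 m².
Resultant F = γ·h_c·A = 8.90748 × 2.35 × 0.901 = 18.8603 kN.
I_c = b·h³/12 = 0.53 × 1.7³/12 = 0.216991 m⁴.
Centre of pressure: y_p = y_c + I_c/(y_c·A) = 2.35 + 0.216991/(2.35 × 0.901) = 2.35 + 0.102482 = 2.45248 m along the plane.

h_p = 2.45 m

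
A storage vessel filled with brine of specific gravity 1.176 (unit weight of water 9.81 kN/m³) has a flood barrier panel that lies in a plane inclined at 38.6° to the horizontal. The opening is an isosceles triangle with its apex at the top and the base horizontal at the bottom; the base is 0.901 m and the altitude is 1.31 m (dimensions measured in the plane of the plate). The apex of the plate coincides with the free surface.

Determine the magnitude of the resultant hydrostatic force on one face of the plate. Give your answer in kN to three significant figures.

F ≈ 3.71 kN

γ = 1.176 × 9.81 = 11.53656 kN/m³.
Let θ = 38.6° be the plate's angle to the horizontal; measure y along the incline from where the plane meets the free surface. Vertical depth h = y·sinθ with sinθ = 0.623880.
With the apex up, the centroid sits 2h/3 = 2 × 1.31/3 = 0.873333 m below the apex, so y_c = 0.873333 m and h_c = 0.873333 × 0.623880 = 0.544855 m.
A = ½ × 0.901 × 1.31 = 0.590155 m².
Resultant F = γ·h_c·A = 11.53656 × 0.544855 × 0.590155 = 3.70957 kN.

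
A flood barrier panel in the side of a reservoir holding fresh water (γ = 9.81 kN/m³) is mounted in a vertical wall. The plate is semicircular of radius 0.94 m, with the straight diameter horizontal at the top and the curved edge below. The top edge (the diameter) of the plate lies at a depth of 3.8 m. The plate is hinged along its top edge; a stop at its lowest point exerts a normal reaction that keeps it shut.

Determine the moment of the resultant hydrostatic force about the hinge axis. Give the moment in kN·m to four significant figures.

γ = 9.81 kN/m³.
The centroid of a semicircle lies 4r/(3π) = 0.398948 m from the diameter, here below the top edge, so the centroid depth is h_c = 3.8 + 0.398948 = 4.19895 m.
A = πr²/2 = π × 0.94²/2 = 1.38796 m².
Resultant F = γ·h_c·A = 9.81 × 4.19895 × 1.38796 = 57.1724 kN.
I_c = (π/8 − 8/(9π))·r⁴ = 0.109757 × 0.94⁴ = 0.0856927 m⁴.
Centre of pressure: y_p = y_c + I_c/(y_c·A) = 4.19895 + 0.0856927/(4.19895 × 1.38796) = 4.19895 + 0.0147037 = 4.21365 m along the plane.
The resultant acts 0.398948 + 0.0147037 = 0.413652 m (along the plate) below the hinge at the top edge, so the moment about the hinge is M = F × 0.413652 = 57.1724 × 0.413652 = 23.6495 kN·m.

M ≈ 23.65 kN·m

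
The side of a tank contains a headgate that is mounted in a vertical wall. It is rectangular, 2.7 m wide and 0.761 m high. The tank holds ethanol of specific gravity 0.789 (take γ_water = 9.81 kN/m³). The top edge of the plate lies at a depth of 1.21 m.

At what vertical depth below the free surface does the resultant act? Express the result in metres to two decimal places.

h_p = 1.62 m

γ = 0.789 × 9.81 = 7.74009 kN/m³.
The centroid lies 0.761/2 = 0.3805 m below the top edge, so the centroid depth is h_c = 1.21 + 0.3805 = 1.5905 m.
A = 2.7 × 0.761 = 2.0547 m².
Resultant F = γ·h_c·A = 7.74009 × 1.5905 × 2.0547 = 25.2946 kN.
I_c = b·h³/12 = 2.7 × 0.761³/12 = 0.09916 m⁴.
Centre of pressure: y_p = y_c + I_c/(y_c·A) = 1.5905 + 0.09916/(1.5905 × 2.0547) = 1.5905 + 0.0303427 = 1.62084 m along the plane.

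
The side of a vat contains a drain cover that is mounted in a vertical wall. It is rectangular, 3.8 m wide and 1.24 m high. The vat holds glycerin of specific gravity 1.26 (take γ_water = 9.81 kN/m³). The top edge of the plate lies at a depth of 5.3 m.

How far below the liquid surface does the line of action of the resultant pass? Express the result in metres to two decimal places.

h_p = 5.94 m

γ = 1.26 × 9.81 = 12.3606 kN/m³.
The centroid lies 1.24/2 = 0.62 m below the top edge, so the centroid depth is h_c = 5.3 + 0.62 = 5.92 m.
A = 3.8 × 1.24 = 4.712 m².
Resultant F = γ·h_c·A = 12.3606 × 5.92 × 4.712 = 344.799 kN.
I_c = b·h³/12 = 3.8 × 1.24³/12 = 0.603764 m⁴.
Centre of pressure: y_p = y_c + I_c/(y_c·A) = 5.92 + 0.603764/(5.92 × 4.712) = 5.92 + 0.0216441 = 5.94164 m along the plane.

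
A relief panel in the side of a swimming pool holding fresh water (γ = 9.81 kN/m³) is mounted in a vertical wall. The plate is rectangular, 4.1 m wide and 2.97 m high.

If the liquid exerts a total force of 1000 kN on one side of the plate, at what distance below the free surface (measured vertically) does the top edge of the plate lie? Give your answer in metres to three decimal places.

d_top ≈ 6.886 m

γ = 9.81 kN/m³.
A = 4.1 × 2.97 = 12.177 m².
From F = γ·h_c·A, the centroid depth is h_c = 1000/(9.81 × 12.177) = 8.37126 m.
The centroid lies 2.97/2 = 1.485 m below the top edge, so the top edge sits at h_top = 8.37126 − 1.485 = 6.88626 m below the surface.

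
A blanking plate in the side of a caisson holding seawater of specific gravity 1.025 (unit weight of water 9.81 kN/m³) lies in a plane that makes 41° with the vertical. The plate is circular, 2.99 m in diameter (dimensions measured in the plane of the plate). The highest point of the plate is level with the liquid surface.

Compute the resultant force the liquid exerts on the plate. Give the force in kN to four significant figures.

F ≈ 79.66 kN

γ = 1.025 × 9.81 = 10.05525 kN/m³.
The plate makes 41° with the vertical, i.e. θ = 90° − 41° = 49° to the horizontal. Measuring y along the incline from the free-surface line, vertical depth h = y·sinθ with sinθ = 0.754710.
The centroid is at the centre, 1.495 m below the top of the plate, so y_c = 1.495 m and h_c = 1.495 × 0.754710 = 1.12829 m.
A = π(1.495)² = 7.02154 m².
Resultant F = γ·h_c·A = 10.05525 × 1.12829 × 7.02154 = 79.661 kN.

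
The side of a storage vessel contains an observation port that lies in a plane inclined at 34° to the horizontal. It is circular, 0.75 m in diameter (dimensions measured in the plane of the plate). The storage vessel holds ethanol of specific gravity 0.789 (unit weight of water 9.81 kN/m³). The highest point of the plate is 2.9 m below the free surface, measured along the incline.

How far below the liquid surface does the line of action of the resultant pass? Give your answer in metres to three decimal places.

γ = 0.789 × 9.81 = 7.74009 kN/m³.
Let θ = 34° be the plate's angle to the horizontal; measure y along the incline from where the plane meets the free surface. Vertical depth h = y·sinθ with sinθ = 0.559193.
The centroid is at the centre, 0.375 m below the top of the plate, so y_c = 2.9 + 0.375 = 3.275 m and h_c = 3.275 × 0.559193 = 1.83136 m.
A = π(0.375)² = 0.441786 m².
Resultant F = γ·h_c·A = 7.74009 × 1.83136 × 0.441786 = 6.26227 kN.
I_c = πr⁴/4 = π × 0.375⁴/4 = 0.0155316 m⁴.
Centre of pressure: y_p = y_c + I_c/(y_c·A) = 3.275 + 0.0155316/(3.275 × 0.441786) = 3.275 + 0.0107348 = 3.28573 m along the plane.
Vertically, h_p = y_p·sinθ = 3.28573 × 0.559193 = 1.83736 m.

h_p = 1.837 m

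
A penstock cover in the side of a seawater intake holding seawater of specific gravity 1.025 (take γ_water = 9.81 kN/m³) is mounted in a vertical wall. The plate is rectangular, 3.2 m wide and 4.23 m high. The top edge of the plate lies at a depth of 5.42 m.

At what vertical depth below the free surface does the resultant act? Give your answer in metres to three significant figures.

h_p = 7.73 m

γ = 1.025 × 9.81 = 10.05525 kN/m³.
The centroid lies 4.23/2 = 2.115 m below the top edge, so the centroid depth is h_c = 5.42 + 2.115 = 7.535 m.
A = 3.2 × 4.23 = 13.536 m².
Resultant F = γ·h_c·A = 10.05525 × 7.535 × 13.536 = 1025.57 kN.
I_c = b·h³/12 = 3.2 × 4.23³/12 = 20.1832 m⁴.
Centre of pressure: y_p = y_c + I_c/(y_c·A) = 7.535 + 20.1832/(7.535 × 13.536) = 7.535 + 0.197887 = 7.73289 m along the plane.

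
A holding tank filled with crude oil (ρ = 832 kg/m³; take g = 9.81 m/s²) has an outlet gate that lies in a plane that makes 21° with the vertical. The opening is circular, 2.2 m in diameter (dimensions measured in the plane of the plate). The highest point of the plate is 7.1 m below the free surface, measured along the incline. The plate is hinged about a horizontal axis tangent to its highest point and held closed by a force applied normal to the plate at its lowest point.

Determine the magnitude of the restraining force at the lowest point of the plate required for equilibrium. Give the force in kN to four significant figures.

γ = ρg = 832 × 9.81 / 1000 = 8.16192 kN/m³.
The plate makes 21° with the vertical, i.e. θ = 90° − 21° = 69° to the horizontal. Measuring y along the incline from the free-surface line, vertical depth h = y·sinθ with sinθ = 0.933580.
The centroid is at the centre, 1.1 m below the top of the plate, so y_c = 7.1 + 1.1 = 8.2 m and h_c = 8.2 × 0.933580 = 7.65536 m.
A = π(1.1)² = 3.80133 m².
Resultant F = γ·h_c·A = 8.16192 × 7.65536 × 3.80133 = 237.516 kN.
I_c = πr⁴/4 = π × 1.1⁴/4 = 1.1499 m⁴.
Centre of pressure: y_p = y_c + I_c/(y_c·A) = 8.2 + 1.1499/(8.2 × 3.80133) = 8.2 + 0.0368902 = 8.23689 m along the plane.
The resultant acts 1.1 + 0.0368902 = 1.13689 m (along the plate) below the hinge at the top edge, so the moment about the hinge is M = F × 1.13689 = 237.516 × 1.13689 = 270.03 kN·m.
A normal force at the bottom, 2.2 m from the hinge, must supply this moment: P = 270.03/2.2 = 122.741 kN.

P ≈ 122.7 kN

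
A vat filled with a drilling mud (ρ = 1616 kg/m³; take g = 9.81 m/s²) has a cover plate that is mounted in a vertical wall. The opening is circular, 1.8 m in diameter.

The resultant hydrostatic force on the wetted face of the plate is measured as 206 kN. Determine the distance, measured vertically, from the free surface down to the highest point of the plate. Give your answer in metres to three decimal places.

d_top ≈ 4.206 m

γ = ρg = 1616 × 9.81 / 1000 = 15.85296 kN/m³.
A = π(0.9)² = 2.54469 m².
From F = γ·h_c·A, the centroid depth is h_c = 206/(15.85296 × 2.54469) = 5.10648 m.
The centroid is at the centre, 0.9 m below the top of the plate, so the highest point sits at h_top = 5.10648 − 0.9 = 4.20648 m below the surface.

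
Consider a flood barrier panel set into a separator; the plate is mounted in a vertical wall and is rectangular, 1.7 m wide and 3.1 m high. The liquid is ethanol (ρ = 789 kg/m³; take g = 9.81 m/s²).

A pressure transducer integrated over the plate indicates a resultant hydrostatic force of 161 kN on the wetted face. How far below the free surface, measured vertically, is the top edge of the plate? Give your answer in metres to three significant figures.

γ = ρg = 789 × 9.81 / 1000 = 7.74009 kN/m³.
A = 1.7 × 3.1 = 5.27 m².
From F = γ·h_c·A, the centroid depth is h_c = 161/(7.74009 × 5.27) = 3.94702 m.
The centroid lies 3.1/2 = 1.55 m below the top edge, so the top edge sits at h_top = 3.94702 − 1.55 = 2.39702 m below the surface.

d_top ≈ 2.40 m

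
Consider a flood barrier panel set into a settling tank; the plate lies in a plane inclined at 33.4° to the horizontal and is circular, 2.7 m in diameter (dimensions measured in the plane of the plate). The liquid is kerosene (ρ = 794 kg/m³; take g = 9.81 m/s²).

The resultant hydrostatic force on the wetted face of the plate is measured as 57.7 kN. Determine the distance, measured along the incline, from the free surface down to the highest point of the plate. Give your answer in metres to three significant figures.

y_top ≈ 1.00 m

γ = ρg = 794 × 9.81 / 1000 = 7.78914 kN/m³.
A = π(1.35)² = 5.72555 m².
From F = γ·h_c·A, the centroid depth is h_c = 57.7/(7.78914 × 5.72555) = 1.29381 m.
Let θ = 33.4° be the plate's angle to the horizontal; measure y along the incline from where the plane meets the free surface. Vertical depth h = y·sinθ with sinθ = 0.550481.
Along the incline, y_c = h_c/sinθ = 1.29381/0.550481 = 2.35033 m.
The centroid is at the centre, 1.35 m below the top of the plate, so the highest point sits at y_top = 2.35033 − 1.35 = 1.00033 m along the incline.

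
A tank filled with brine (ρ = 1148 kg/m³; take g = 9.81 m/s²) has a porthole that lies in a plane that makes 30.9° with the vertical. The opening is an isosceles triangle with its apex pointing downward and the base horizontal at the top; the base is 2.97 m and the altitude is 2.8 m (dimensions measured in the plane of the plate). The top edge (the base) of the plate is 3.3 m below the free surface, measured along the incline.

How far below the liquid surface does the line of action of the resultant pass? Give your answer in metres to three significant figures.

h_p = 3.72 m

γ = ρg = 1148 × 9.81 / 1000 = 11.26188 kN/m³.
The plate makes 30.9° with the vertical, i.e. θ = 90° − 30.9° = 59.1° to the horizontal. Measuring y along the incline from the free-surface line, vertical depth h = y·sinθ with sinθ = 0.858065.
With the apex down, the centroid sits h/3 = 2.8/3 = 0.933333 m below the base (the top edge), so y_c = 3.3 + 0.933333 = 4.23333 m and h_c = 4.23333 × 0.858065 = 3.63247 m.
A = ½ × 2.97 × 2.8 = 4.158 m².
Resultant F = γ·h_c·A = 11.26188 × 3.63247 × 4.158 = 170.097 kN.
I_c = b·h³/36 = 2.97 × 2.8³/36 = 1.81104 m⁴.
Centre of pressure: y_p = y_c + I_c/(y_c·A) = 4.23333 + 1.81104/(4.23333 × 4.158) = 4.23333 + 0.102887 = 4.33622 m along the plane.
Vertically, h_p = y_p·sinθ = 4.33622 × 0.858065 = 3.72076 m.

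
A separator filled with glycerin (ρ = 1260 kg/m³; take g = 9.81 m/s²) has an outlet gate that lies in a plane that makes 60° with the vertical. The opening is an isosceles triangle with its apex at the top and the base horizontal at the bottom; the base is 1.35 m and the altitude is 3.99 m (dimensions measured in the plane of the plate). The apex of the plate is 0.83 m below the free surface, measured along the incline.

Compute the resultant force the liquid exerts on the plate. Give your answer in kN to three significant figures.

F ≈ 58.1 kN

γ = ρg = 1260 × 9.81 / 1000 = 12.3606 kN/m³.
The plate makes 60° with the vertical, i.e. θ = 90° − 60° = 30° to the horizontal. Measuring y along the incline from the free-surface line, vertical depth h = y·sinθ with sinθ = 0.500000.
With the apex up, the centroid sits 2h/3 = 2 × 3.99/3 = 2.66 m below the apex, so y_c = 0.83 + 2.66 = 3.49 m and h_c = 3.49 × 0.500000 = 1.745 m.
A = ½ × 1.35 × 3.99 = 2.69325 m².
Resultant F = γ·h_c·A = 12.3606 × 1.745 × 2.69325 = 58.0914 kN.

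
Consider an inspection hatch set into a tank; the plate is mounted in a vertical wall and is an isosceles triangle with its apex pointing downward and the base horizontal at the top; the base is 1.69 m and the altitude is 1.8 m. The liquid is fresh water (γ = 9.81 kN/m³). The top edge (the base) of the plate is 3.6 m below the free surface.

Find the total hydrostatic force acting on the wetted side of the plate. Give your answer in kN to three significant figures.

F ≈ 62.7 kN

γ = 9.81 kN/m³.
With the apex down, the centroid sits h/3 = 1.8/3 = 0.6 m below the base (the top edge), so the centroid depth is h_c = 3.6 + 0.6 = 4.2 m.
A = ½ × 1.69 × 1.8 = 1.521 m².
Resultant F = γ·h_c·A = 9.81 × 4.2 × 1.521 = 62.6682 kN.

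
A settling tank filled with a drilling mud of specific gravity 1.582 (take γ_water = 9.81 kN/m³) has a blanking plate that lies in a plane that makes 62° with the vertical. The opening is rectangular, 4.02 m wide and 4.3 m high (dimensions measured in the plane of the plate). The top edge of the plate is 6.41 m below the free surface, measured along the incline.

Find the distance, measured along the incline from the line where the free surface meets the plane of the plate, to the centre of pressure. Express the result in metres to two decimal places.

γ = 1.582 × 9.81 = 15.51942 kN/m³.
The plate makes 62° with the vertical, i.e. θ = 90° − 62° = 28° to the horizontal. Measuring y along the incline from the free-surface line, vertical depth h = y·sinθ with sinθ = 0.469472.
The centroid lies 4.3/2 = 2.15 m below the top edge, so y_c = 6.41 + 2.15 = 8.56 m and h_c = 8.56 × 0.469472 = 4.01868 m.
A = 4.02 × 4.3 = 17.286 m².
Resultant F = γ·h_c·A = 15.51942 × 4.01868 × 17.286 = 1078.09 kN.
I_c = b·h³/12 = 4.02 × 4.3³/12 = 26.6348 m⁴.
Centre of pressure: y_p = y_c + I_c/(y_c·A) = 8.56 + 26.6348/(8.56 × 17.286) = 8.56 + 0.180004 = 8.74 m along the plane.

y_p = 8.74 m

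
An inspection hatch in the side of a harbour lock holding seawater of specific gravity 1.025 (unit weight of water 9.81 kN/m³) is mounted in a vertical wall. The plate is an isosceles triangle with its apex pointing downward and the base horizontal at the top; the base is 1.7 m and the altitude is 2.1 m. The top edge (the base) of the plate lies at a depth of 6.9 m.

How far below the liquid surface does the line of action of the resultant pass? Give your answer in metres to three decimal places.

h_p = 7.632 m

γ = 1.025 × 9.81 = 10.05525 kN/m³.
With the apex down, the centroid sits h/3 = 2.1/3 = 0.7 m below the base (the top edge), so the centroid depth is h_c = 6.9 + 0.7 = 7.6 m.
A = ½ × 1.7 × 2.1 = 1.785 m².
Resultant F = γ·h_c·A = 10.05525 × 7.6 × 1.785 = 136.41 kN.
I_c = b·h³/36 = 1.7 × 2.1³/36 = 0.437325 m⁴.
Centre of pressure: y_p = y_c + I_c/(y_c·A) = 7.6 + 0.437325/(7.6 × 1.785) = 7.6 + 0.0322368 = 7.63224 m along the plane.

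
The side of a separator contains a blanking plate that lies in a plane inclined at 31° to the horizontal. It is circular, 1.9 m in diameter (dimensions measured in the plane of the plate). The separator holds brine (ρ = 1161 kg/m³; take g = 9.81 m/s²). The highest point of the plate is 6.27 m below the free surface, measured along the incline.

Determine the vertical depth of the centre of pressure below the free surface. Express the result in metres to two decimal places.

h_p = 3.73 m

γ = ρg = 1161 × 9.81 / 1000 = 11.38941 kN/m³.
Let θ = 31° be the plate's angle to the horizontal; measure y along the incline from where the plane meets the free surface. Vertical depth h = y·sinθ with sinθ = 0.515038.
The centroid is at the centre, 0.95 m below the top of the plate, so y_c = 6.27 + 0.95 = 7.22 m and h_c = 7.22 × 0.515038 = 3.71857 m.
A = π(0.95)² = 2.83529 m².
Resultant F = γ·h_c·A = 11.38941 × 3.71857 × 2.83529 = 120.081 kN.
I_c = πr⁴/4 = π × 0.95⁴/4 = 0.639712 m⁴.
Centre of pressure: y_p = y_c + I_c/(y_c·A) = 7.22 + 0.639712/(7.22 × 2.83529) = 7.22 + 0.03125 = 7.25125 m along the plane.
Vertically, h_p = y_p·sinθ = 7.25125 × 0.515038 = 3.73467 m.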